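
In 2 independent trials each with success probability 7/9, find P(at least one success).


P(at least one) = 1 - P(none)
P(none) = (1 - 7/9)^2 = (2/9)^2 = 4/81
P(at least one) = 1 - 4/81 = 77/81

77/81


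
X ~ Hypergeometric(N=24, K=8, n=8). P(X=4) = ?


P(X=4) = C(8,4)*C(16,4) / C(24,8)
= 70*1820 / 735471
= 127400/735471

127400/735471


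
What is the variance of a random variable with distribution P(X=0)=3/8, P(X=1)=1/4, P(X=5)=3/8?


E[X] = 17/8, E[X^2] = 77/8
Var(X) = E[X^2] - (E[X])^2 = 77/8 - (17/8)^2 = 327/64

327/64


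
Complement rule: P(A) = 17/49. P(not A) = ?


P(A') = 1 - P(A) = 1 - 17/49 = 32/49

32/49


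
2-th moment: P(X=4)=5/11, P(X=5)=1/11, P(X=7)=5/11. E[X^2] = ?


E[X^2] = sum(x^2 * P(x))
= 16*5/11 + 25*1/11 + 49*5/11
= 350/11

350/11


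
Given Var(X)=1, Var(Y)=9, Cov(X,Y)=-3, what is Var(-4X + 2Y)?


Var(-4X + 2Y) = (-4)^2*Var(X) + 2^2*Var(Y) + 2*(-4)*2*Cov(X,Y)
= 16*1 + 4*9 - 16*(-3)
= 16 + 36 + 48 = 100

100


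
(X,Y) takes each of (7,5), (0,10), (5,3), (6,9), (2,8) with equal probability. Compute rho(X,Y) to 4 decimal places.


Cov(X,Y) = -4.0000, Var(X) = 6.8000, Var(Y) = 6.8000
rho = Cov/(sqrt(VarX)*sqrt(VarY)) = -0.5882

-0.5882


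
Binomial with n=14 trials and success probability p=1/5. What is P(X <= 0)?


P(X<=0) = P(X=0)
= 268435456/6103515625
= 268435456/6103515625

268435456/6103515625


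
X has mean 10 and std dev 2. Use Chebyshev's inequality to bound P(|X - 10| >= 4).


k = 4/2 = 2
Chebyshev: P(|X-mu| >= k*sigma) <= 1/k^2 = 1/2^2 = 1/4

1/4


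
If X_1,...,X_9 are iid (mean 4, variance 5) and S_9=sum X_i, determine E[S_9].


E[S_n] = n*E[X_1] = 9*4 = 36

36


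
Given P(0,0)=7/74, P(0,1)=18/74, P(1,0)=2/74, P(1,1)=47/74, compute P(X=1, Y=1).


Read from table: P(X=1, Y=1) = 47/74

47/74


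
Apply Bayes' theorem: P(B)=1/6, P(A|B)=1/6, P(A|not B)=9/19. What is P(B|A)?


P(A) = P(A|B)P(B) + P(A|B')P(B') = 1/6*1/6 + 9/19*5/6 = 289/684
P(B|A) = P(A|B)P(B)/P(A) = (1/36)/(289/684) = 19/289

19/289


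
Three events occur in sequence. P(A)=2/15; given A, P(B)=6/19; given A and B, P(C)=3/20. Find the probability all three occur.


P(A∩B∩C) = P(A) * P(B|A) * P(C|A∩B)
= 2/15 * 6/19 * 3/20
= 4/95 * 3/20 = 3/475

3/475


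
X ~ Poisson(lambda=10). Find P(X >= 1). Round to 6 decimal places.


P(X>=1) = 1 - P(X<=0) = 1 - (e^(-10)*10^0/0!)
≈ 1 - 0.0000453999 = 0.9999546001
≈ 0.999955

0.999955


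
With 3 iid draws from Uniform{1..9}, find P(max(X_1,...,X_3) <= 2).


P(max <= 2) = P(all X_i <= 2) = (P(X_1 <= 2))^3
= (2/9)^3 = 8/729

8/729


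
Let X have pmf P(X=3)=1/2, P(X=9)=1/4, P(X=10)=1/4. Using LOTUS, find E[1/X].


E[1/X] = sum(g(x)*P(x))
= 1/3*1/2 + 1/9*1/4 + 1/10*1/4
= 79/360

79/360


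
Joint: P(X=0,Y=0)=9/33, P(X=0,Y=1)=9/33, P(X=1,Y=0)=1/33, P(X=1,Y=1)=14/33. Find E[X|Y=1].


P(Y=1) = 23/33
E[X|Y=1] = (0*9 + 1*14)/23 = 14/23

14/23


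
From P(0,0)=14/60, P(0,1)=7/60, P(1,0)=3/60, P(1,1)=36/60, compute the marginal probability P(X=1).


P(X=1) = P(1,0)+P(1,1) = 3/60 + 36/60 = 39/60 = 13/20

13/20


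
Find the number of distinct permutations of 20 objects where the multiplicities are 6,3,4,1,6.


20! = 2432902008176640000
Denominator: 6!=720 * 3!=6 * 4!=24 * 1!=1 * 6!=720
Coefficient = 2432902008176640000 / 74649600 = 32590958400

32590958400


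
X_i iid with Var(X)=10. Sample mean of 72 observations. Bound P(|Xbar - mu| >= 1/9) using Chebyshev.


Var(Xbar) = Var(X)/n = 10/72
Chebyshev: P(|Xbar-mu| >= 1/9) <= Var(Xbar)/(1/9)^2 = (5/36)/(1/81) = 45/4
Bound exceeds 1, so trivial bound: 1

1


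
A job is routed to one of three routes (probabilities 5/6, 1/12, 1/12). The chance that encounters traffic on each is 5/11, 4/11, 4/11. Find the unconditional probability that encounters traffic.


P(A) = P(A|B1)P(B1) + P(A|B2)P(B2) + P(A|B3)P(B3)
= 5/11*5/6 + 4/11*1/12 + 4/11*1/12
= 25/66 + 1/33 + 1/33 = 29/66

29/66


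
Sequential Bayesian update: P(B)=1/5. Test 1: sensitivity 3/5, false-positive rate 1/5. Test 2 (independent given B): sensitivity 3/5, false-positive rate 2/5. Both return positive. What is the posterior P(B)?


After test 1: P(+) = 3/5*1/5 + 1/5*4/5 = 7/25
P(B|+) = (3/25)/(7/25) = 3/7
After test 2 (use post1 as new prior): P(+) = 3/5*3/7 + 2/5*4/7 = 17/35
P(B|+,+) = (9/35)/(17/35) = 9/17

9/17


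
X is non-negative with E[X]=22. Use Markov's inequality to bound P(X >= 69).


Markov: P(X >= a) <= E[X]/a
P(X >= 69) <= 22/69

22/69


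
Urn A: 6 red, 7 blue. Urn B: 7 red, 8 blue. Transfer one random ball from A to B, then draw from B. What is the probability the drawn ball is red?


P(transfer red) = 6/13; P(transfer blue) = 7/13
If red transferred: Urn II has 8 red of 16, so P(red|red moved) = 1/2
If blue transferred: Urn II has 7 red of 16, so P(red|blue moved) = 7/16
By total probability: P(red) = 6/13*1/2 + 7/13*7/16 = 97/208

97/208


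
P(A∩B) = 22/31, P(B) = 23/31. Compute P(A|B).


P(A|B) = P(A∩B)/P(B) = (22/31)/(23/31) = 22/23

22/23


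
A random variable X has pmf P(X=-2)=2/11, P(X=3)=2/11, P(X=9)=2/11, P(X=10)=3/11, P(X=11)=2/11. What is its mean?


E[X] = sum(x * P(x))
= -2*2/11 + 3*2/11 + 9*2/11 + 10*3/11 + 11*2/11
= 72/11

72/11


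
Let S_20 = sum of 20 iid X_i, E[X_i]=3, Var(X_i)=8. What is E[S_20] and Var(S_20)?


E[S_n] = n*mu = 20*3 = 60
Var(S_n) = n*sigma^2 = 20*8 = 160

E[S_20]=60, Var(S_20)=160


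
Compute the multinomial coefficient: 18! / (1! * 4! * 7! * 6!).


18! = 6402373705728000
Denominator: 1!=1 * 4!=24 * 7!=5040 * 6!=720
Coefficient = 6402373705728000 / 87091200 = 73513440

73513440


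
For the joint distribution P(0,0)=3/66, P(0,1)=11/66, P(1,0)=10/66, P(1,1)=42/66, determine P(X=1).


P(X=1) = P(1,0)+P(1,1) = 10/66 + 42/66 = 52/66 = 26/33

26/33


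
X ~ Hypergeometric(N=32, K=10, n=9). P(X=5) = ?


P(X=5) = C(10,5)*C(22,4) / C(32,9)
= 252*7315 / 28048800
= 1843380/28048800 = 30723/467480

30723/467480


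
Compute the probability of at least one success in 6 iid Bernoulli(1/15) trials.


P(at least one) = 1 - P(none)
P(none) = (1 - 1/15)^6 = (14/15)^6 = 7529536/11390625
P(at least one) = 1 - 7529536/11390625 = 3861089/11390625

3861089/11390625


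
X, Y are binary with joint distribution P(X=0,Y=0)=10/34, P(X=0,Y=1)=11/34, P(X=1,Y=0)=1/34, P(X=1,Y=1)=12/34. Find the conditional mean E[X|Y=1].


P(Y=1) = 23/34
E[X|Y=1] = (0*11 + 1*12)/23 = 12/23

12/23


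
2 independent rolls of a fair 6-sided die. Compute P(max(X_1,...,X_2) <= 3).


P(max <= 3) = P(all X_i <= 3) = (P(X_1 <= 3))^2
= (3/6)^2 = (1/2)^2 = 1/4

1/4


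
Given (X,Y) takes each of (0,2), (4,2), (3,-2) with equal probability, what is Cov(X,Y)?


E[X]=7/3, E[Y]=2/3, E[XY]=2/3
Cov(X,Y) = E[XY] - E[X]E[Y] = 2/3 - 7/3*2/3 = -8/9

-8/9


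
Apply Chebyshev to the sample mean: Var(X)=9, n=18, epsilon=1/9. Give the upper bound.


Var(Xbar) = Var(X)/n = 9/18
Chebyshev: P(|Xbar-mu| >= 1/9) <= Var(Xbar)/(1/9)^2 = (1/2)/(1/81) = 81/2
Bound exceeds 1, so trivial bound: 1

1


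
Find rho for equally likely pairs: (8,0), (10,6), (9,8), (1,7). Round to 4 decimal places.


Cov(X,Y) = -2.0000, Var(X) = 12.5000, Var(Y) = 9.6875
rho = Cov/(sqrt(VarX)*sqrt(VarY)) = -0.1817

-0.1817


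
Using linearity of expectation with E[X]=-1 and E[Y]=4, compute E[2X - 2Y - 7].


E[2X - 2Y - 7] = 2*E[X] - 2*E[Y] - 7
= (2)*(-1) + (-2)*(4) + (-7)
= -2 - 8 - 7 = -17

-17


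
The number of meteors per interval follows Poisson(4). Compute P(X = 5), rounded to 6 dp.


P(X=5) = e^(-4) * 4^5 / 5!
≈ 0.01831563889 * 1024 / 120
≈ 0.156293

0.156293


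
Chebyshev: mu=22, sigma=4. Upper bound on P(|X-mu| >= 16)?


k = 16/4 = 4
Chebyshev: P(|X-mu| >= k*sigma) <= 1/k^2 = 1/4^2 = 1/16

1/16


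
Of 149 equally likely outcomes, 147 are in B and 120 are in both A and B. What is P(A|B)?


P(A|B) = P(A∩B)/P(B) = (120/149)/(147/149) = 120/147 = 40/49

40/49


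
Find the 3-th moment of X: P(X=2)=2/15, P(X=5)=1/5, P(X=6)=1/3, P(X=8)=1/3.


E[X^3] = sum(x^3 * P(x))
= 8*2/15 + 125*1/5 + 216*1/3 + 512*1/3
= 4031/15

4031/15


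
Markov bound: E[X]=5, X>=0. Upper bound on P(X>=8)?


Markov: P(X >= a) <= E[X]/a
P(X >= 8) <= 5/8

5/8


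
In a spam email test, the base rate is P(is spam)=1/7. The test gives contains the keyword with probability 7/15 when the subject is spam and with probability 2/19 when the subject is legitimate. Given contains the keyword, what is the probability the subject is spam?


P(A) = P(A|B)P(B) + P(A|B')P(B') = 7/15*1/7 + 2/19*6/7 = 313/1995
P(B|A) = P(A|B)P(B)/P(A) = (1/15)/(313/1995) = 133/313

133/313


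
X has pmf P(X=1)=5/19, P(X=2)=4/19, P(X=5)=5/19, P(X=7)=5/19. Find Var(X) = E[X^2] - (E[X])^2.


E[X] = 73/19, E[X^2] = 391/19
Var(X) = E[X^2] - (E[X])^2 = 391/19 - (73/19)^2 = 2100/361

2100/361


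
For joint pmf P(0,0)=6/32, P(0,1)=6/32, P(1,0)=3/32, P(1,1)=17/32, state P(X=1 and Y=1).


Read from table: P(X=1, Y=1) = 17/32

17/32


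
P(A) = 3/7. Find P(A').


P(A') = 1 - P(A) = 1 - 3/7 = 4/7

4/7


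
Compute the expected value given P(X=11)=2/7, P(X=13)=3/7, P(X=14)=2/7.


E[X] = sum(x * P(x))
= 11*2/7 + 13*3/7 + 14*2/7
= 89/7

89/7


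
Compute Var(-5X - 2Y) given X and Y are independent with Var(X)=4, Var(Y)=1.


Independence => Cov(X,Y)=0
Var(-5X - 2Y) = (-5)^2*Var(X) + (-2)^2*Var(Y)
= 25*4 + 4*1 = 104

104


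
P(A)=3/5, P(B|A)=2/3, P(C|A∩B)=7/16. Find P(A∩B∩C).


P(A∩B∩C) = P(A) * P(B|A) * P(C|A∩B)
= 3/5 * 2/3 * 7/16
= 2/5 * 7/16 = 7/40

7/40


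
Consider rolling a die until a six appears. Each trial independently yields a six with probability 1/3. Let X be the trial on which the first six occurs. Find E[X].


For geometric (trials until first success), E[X] = 1/p = 1/(1/3) = 3

3


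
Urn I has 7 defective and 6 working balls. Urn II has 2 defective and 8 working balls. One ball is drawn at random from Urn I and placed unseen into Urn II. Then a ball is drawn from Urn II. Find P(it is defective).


P(transfer defective) = 7/13; P(transfer working) = 6/13
If defective transferred: Urn II has 3 defective of 11, so P(defective|defective moved) = 3/11
If working transferred: Urn II has 2 defective of 11, so P(defective|working moved) = 2/11
By total probability: P(defective) = 7/13*3/11 + 6/13*2/11 = 3/13

3/13


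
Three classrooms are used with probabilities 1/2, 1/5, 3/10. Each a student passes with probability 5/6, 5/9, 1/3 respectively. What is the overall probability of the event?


P(A) = P(A|B1)P(B1) + P(A|B2)P(B2) + P(A|B3)P(B3)
= 5/6*1/2 + 5/9*1/5 + 1/3*3/10
= 5/12 + 1/9 + 1/10 = 113/180

113/180


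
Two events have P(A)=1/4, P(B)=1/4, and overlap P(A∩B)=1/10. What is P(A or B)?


P(A∪B) = P(A) + P(B) - P(A∩B)
= 1/4 + 1/4 - 1/10 = 2/5

2/5


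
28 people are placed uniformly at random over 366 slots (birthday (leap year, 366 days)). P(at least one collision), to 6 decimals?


P(all different) = prod((366-i)/366 for i=0..27) = 0.346570
P(at least one match) = 1 - 0.346570 = 0.653430

0.653430


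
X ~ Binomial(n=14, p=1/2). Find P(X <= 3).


P(X<=3) = P(X=0) + P(X=1) + P(X=2) + P(X=3)
= 1/16384 + 7/8192 + 91/16384 + 91/4096
= 235/8192

235/8192


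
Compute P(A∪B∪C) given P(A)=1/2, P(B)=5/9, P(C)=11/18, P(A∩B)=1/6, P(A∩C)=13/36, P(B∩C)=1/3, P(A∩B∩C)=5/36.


P(A∪B∪C) = P(A)+P(B)+P(C) - P(AB)-P(AC)-P(BC) + P(ABC)
= 1/2+5/9+11/18 - 1/6-13/36-1/3 + 5/36
= 17/18

17/18


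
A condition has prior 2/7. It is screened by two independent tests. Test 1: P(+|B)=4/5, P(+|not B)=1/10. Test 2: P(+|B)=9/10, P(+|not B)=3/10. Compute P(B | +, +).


After test 1: P(+) = 4/5*2/7 + 1/10*5/7 = 3/10
P(B|+) = (8/35)/(3/10) = 16/21
After test 2 (use post1 as new prior): P(+) = 9/10*16/21 + 3/10*5/21 = 53/70
P(B|+,+) = (24/35)/(53/70) = 48/53

48/53


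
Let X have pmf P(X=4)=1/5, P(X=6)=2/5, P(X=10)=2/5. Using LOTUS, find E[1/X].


E[1/X] = sum(g(x)*P(x))
= 1/4*1/5 + 1/6*2/5 + 1/10*2/5
= 47/300

47/300


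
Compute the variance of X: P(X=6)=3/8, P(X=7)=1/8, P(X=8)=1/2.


E[X] = 57/8, E[X^2] = 413/8
Var(X) = E[X^2] - (E[X])^2 = 413/8 - (57/8)^2 = 55/64

55/64


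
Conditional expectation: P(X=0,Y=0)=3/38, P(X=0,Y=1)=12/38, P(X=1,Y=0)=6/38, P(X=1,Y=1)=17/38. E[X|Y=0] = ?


P(Y=0) = 9/38
E[X|Y=0] = (0*3 + 1*6)/9 = 6/9 = 2/3

2/3


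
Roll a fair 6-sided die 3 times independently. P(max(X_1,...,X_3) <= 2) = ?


P(max <= 2) = P(all X_i <= 2) = (P(X_1 <= 2))^3
= (2/6)^3 = (1/3)^3 = 1/27

1/27


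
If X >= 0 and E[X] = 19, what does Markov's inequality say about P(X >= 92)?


Markov: P(X >= a) <= E[X]/a
P(X >= 92) <= 19/92

19/92


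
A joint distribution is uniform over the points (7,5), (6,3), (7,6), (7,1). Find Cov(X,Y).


E[X]=27/4, E[Y]=15/4, E[XY]=51/2
Cov(X,Y) = E[XY] - E[X]E[Y] = 51/2 - 27/4*15/4 = 3/16

3/16


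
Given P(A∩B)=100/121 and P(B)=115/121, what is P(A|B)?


P(A|B) = P(A∩B)/P(B) = (100/121)/(115/121) = 100/115 = 20/23

20/23


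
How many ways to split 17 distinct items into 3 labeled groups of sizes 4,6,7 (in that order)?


17! = 355687428096000
Denominator: 4!=24 * 6!=720 * 7!=5040
Coefficient = 355687428096000 / 87091200 = 4084080

4084080


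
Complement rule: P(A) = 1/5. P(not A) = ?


P(A') = 1 - P(A) = 1 - 1/5 = 4/5

4/5


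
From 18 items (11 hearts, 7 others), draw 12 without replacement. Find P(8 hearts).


P(X=8) = C(11,8)*C(7,4) / C(18,12)
= 165*35 / 18564
= 5775/18564 = 275/884

275/884


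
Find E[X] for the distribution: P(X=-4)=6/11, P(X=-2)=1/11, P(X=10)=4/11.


E[X] = sum(x * P(x))
= -4*6/11 - 2*1/11 + 10*4/11
= 14/11

14/11


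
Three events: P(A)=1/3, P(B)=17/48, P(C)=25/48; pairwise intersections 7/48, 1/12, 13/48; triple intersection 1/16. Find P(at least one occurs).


P(A∪B∪C) = P(A)+P(B)+P(C) - P(AB)-P(AC)-P(BC) + P(ABC)
= 1/3+17/48+25/48 - 7/48-1/12-13/48 + 1/16
= 37/48

37/48


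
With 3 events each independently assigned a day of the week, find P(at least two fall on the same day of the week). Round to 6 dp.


P(all different) = prod((7-i)/7 for i=0..2) = 0.612245
P(at least one match) = 1 - 0.612245 = 0.387755

0.387755


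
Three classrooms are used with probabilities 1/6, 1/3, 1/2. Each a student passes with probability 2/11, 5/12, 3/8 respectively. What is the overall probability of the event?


P(A) = P(A|B1)P(B1) + P(A|B2)P(B2) + P(A|B3)P(B3)
= 2/11*1/6 + 5/12*1/3 + 3/8*1/2
= 1/33 + 5/36 + 3/16 = 565/1584

565/1584


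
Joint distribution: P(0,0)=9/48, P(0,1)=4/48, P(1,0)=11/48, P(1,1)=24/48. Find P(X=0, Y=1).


Read from table: P(X=0, Y=1) = 4/48 = 1/12

1/12


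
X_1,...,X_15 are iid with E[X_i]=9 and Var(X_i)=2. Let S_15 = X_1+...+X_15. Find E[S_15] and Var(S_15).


E[S_n] = n*mu = 15*9 = 135
Var(S_n) = n*sigma^2 = 15*2 = 30

E[S_15]=135, Var(S_15)=30


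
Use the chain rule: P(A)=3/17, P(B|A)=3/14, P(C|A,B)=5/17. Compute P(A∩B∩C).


P(A∩B∩C) = P(A) * P(B|A) * P(C|A∩B)
= 3/17 * 3/14 * 5/17
= 9/238 * 5/17 = 45/4046

45/4046


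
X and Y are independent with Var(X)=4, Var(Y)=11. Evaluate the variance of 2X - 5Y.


Independence => Cov(X,Y)=0
Var(2X - 5Y) = 2^2*Var(X) + (-5)^2*Var(Y)
= 4*4 + 25*11 = 291

291


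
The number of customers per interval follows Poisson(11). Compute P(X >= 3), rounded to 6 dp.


P(X>=3) = 1 - P(X<=2) = 1 - (e^(-11)*11^0/0! + e^(-11)*11^1/1! + e^(-11)*11^2/2!)
≈ 1 - (0.0000167017 + 0.0001837187 + 0.0010104529)
= 1 - 0.0012108733 = 0.9987891267
≈ 0.998789

0.998789


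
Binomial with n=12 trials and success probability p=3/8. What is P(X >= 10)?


P(X>=10) = P(X=10) + P(X=11) + P(X=12)
= 48715425/34359738368 + 2657205/17179869184 + 531441/68719476736
= 108591111/68719476736

108591111/68719476736


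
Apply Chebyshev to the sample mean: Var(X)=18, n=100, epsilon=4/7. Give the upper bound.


Var(Xbar) = Var(X)/n = 18/100
Chebyshev: P(|Xbar-mu| >= 4/7) <= Var(Xbar)/(4/7)^2 = (9/50)/(16/49) = 441/800

441/800


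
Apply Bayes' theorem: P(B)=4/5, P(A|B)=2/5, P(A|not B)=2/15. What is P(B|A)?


P(A) = P(A|B)P(B) + P(A|B')P(B') = 2/5*4/5 + 2/15*1/5 = 26/75
P(B|A) = P(A|B)P(B)/P(A) = (8/25)/(26/75) = 12/13

12/13


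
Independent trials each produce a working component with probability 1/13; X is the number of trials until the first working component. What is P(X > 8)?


P(X > 8) = P(first 8 trials all fail) = (1-p)^8 = (12/13)^8 = 429981696/815730721

429981696/815730721


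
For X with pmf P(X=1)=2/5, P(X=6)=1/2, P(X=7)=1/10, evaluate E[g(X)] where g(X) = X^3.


E[X^3] = sum(g(x)*P(x))
= 1*2/5 + 216*1/2 + 343*1/10
= 1427/10

1427/10


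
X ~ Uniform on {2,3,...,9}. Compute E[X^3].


E[X^3] = (1/8) * sum(x^3 for x=2..9)
= 2024/8 = 253

253


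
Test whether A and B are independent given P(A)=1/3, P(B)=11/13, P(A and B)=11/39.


P(A)*P(B) = 1/3*11/13 = 11/39
P(A∩B) = 11/39, which equals P(A)P(B), so independent

Yes, A and B are independent


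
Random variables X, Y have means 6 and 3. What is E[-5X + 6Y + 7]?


E[-5X + 6Y + 7] = -5*E[X] + 6*E[Y] + 7
= (-5)*(6) + (6)*(3) + (7)
= -30 + 18 + 7 = -5

-5


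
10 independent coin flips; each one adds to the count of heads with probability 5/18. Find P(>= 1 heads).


P(at least one) = 1 - P(none)
P(none) = (1 - 5/18)^10 = (13/18)^10 = 137858491849/3570467226624
P(at least one) = 1 - 137858491849/3570467226624 = 3432608734775/3570467226624

3432608734775/3570467226624


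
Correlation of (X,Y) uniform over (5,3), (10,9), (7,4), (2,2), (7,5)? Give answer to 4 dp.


Cov(X,Y) = 5.8800, Var(X) = 6.9600, Var(Y) = 5.8400
rho = Cov/(sqrt(VarX)*sqrt(VarY)) = 0.9223

0.9223


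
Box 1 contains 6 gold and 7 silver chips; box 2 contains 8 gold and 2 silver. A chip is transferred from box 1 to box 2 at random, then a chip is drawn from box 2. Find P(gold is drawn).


P(transfer gold) = 6/13; P(transfer silver) = 7/13
If gold transferred: Urn II has 9 gold of 11, so P(gold|gold moved) = 9/11
If silver transferred: Urn II has 8 gold of 11, so P(gold|silver moved) = 8/11
By total probability: P(gold) = 6/13*9/11 + 7/13*8/11 = 10/13

10/13


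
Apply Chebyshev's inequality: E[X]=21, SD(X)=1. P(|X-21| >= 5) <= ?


k = 5/1 = 5
Chebyshev: P(|X-mu| >= k*sigma) <= 1/k^2 = 1/5^2 = 1/25

1/25


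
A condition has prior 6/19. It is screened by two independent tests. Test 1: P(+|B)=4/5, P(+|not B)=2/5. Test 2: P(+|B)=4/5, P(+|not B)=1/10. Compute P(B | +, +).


After test 1: P(+) = 4/5*6/19 + 2/5*13/19 = 10/19
P(B|+) = (24/95)/(10/19) = 12/25
After test 2 (use post1 as new prior): P(+) = 4/5*12/25 + 1/10*13/25 = 109/250
P(B|+,+) = (48/125)/(109/250) = 96/109

96/109


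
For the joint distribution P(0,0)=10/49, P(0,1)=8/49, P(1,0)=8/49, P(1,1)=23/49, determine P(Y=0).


P(Y=0) = P(0,0)+P(1,0) = 10/49 + 8/49 = 18/49

18/49


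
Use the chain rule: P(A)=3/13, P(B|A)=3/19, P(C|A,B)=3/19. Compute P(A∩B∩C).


P(A∩B∩C) = P(A) * P(B|A) * P(C|A∩B)
= 3/13 * 3/19 * 3/19
= 9/247 * 3/19 = 27/4693

27/4693


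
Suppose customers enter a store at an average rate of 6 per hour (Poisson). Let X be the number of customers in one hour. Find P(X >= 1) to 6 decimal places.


P(X>=1) = 1 - P(X<=0) = 1 - (e^(-6)*6^0/0!)
≈ 1 - 0.0024787522 = 0.9975212478
≈ 0.997521

0.997521


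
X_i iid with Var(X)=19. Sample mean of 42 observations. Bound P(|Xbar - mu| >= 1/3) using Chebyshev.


Var(Xbar) = Var(X)/n = 19/42
Chebyshev: P(|Xbar-mu| >= 1/3) <= Var(Xbar)/(1/3)^2 = (19/42)/(1/9) = 57/14
Bound exceeds 1, so trivial bound: 1

1


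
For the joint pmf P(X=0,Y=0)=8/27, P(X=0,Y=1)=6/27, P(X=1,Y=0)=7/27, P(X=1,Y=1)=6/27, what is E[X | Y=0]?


P(Y=0) = 15/27
E[X|Y=0] = (0*8 + 1*7)/15 = 7/15

7/15


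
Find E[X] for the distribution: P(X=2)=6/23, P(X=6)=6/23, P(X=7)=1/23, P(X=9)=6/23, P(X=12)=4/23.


E[X] = sum(x * P(x))
= 2*6/23 + 6*6/23 + 7*1/23 + 9*6/23 + 12*4/23
= 157/23

157/23


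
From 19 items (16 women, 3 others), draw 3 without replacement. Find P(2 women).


P(X=2) = C(16,2)*C(3,1) / C(19,3)
= 120*3 / 969
= 360/969 = 120/323

120/323


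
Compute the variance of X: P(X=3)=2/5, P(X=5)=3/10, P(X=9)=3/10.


E[X] = 27/5, E[X^2] = 177/5
Var(X) = E[X^2] - (E[X])^2 = 177/5 - (27/5)^2 = 156/25

156/25


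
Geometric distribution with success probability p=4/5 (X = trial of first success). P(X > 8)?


P(X > 8) = P(first 8 trials all fail) = (1-p)^8 = (1/5)^8 = 1/390625

1/390625


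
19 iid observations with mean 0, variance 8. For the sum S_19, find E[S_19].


E[S_n] = n*E[X_1] = 19*0 = 0

0


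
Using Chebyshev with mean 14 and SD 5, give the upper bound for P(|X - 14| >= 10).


k = 10/5 = 2
Chebyshev: P(|X-mu| >= k*sigma) <= 1/k^2 = 1/2^2 = 1/4

1/4


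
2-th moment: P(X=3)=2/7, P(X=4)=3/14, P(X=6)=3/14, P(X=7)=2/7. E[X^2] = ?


E[X^2] = sum(x^2 * P(x))
= 9*2/7 + 16*3/14 + 36*3/14 + 49*2/7
= 194/7

194/7


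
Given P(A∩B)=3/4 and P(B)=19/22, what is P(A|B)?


P(A|B) = P(A∩B)/P(B) = (33/44)/(38/44) = 33/38

33/38


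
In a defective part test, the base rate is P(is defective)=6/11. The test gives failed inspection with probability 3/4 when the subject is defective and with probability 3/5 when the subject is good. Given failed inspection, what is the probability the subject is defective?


P(A) = P(A|B)P(B) + P(A|B')P(B') = 3/4*6/11 + 3/5*5/11 = 15/22
P(B|A) = P(A|B)P(B)/P(A) = (9/22)/(15/22) = 3/5

3/5


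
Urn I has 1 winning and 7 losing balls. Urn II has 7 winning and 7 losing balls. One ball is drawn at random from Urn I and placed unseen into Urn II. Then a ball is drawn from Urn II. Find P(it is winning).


P(transfer winning) = 1/8; P(transfer losing) = 7/8
If winning transferred: Urn II has 8 winning of 15, so P(winning|winning moved) = 8/15
If losing transferred: Urn II has 7 winning of 15, so P(winning|losing moved) = 7/15
By total probability: P(winning) = 1/8*8/15 + 7/8*7/15 = 19/40

19/40


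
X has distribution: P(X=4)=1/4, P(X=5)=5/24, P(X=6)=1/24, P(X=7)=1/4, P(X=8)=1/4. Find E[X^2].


E[X^2] = sum(g(x)*P(x))
= 16*1/4 + 25*5/24 + 36*1/24 + 49*1/4 + 64*1/4
= 935/24

935/24


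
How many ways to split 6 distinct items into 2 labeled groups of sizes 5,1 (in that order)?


6! = 720
Denominator: 5!=120 * 1!=1
Coefficient = 720 / 120 = 6

6


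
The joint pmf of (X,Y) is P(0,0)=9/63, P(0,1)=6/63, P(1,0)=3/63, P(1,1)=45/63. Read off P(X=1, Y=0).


Read from table: P(X=1, Y=0) = 3/63 = 1/21

1/21


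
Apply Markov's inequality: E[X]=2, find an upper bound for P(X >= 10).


Markov: P(X >= a) <= E[X]/a
P(X >= 10) <= 2/10 = 1/5

1/5


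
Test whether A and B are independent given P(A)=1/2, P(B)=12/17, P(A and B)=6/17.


P(A)*P(B) = 1/2*12/17 = 6/17
P(A∩B) = 6/17, which equals P(A)P(B), so independent

Yes, A and B are independent


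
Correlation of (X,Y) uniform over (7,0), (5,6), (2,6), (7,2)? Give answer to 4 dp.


Cov(X,Y) = -4.3750, Var(X) = 4.1875, Var(Y) = 6.7500
rho = Cov/(sqrt(VarX)*sqrt(VarY)) = -0.8229

-0.8229


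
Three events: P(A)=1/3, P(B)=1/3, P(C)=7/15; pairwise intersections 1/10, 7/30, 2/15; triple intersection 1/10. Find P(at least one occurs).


P(A∪B∪C) = P(A)+P(B)+P(C) - P(AB)-P(AC)-P(BC) + P(ABC)
= 1/3+1/3+7/15 - 1/10-7/30-2/15 + 1/10
= 23/30

23/30


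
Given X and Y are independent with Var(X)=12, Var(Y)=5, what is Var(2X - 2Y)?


Independence => Cov(X,Y)=0
Var(2X - 2Y) = 2^2*Var(X) + (-2)^2*Var(Y)
= 4*12 + 4*5 = 68

68


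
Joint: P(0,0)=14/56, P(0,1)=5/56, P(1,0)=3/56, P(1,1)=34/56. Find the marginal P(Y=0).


P(Y=0) = P(0,0)+P(1,0) = 14/56 + 3/56 = 17/56

17/56


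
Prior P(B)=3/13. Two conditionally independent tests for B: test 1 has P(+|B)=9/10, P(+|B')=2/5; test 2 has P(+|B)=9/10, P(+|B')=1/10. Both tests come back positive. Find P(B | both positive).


After test 1: P(+) = 9/10*3/13 + 2/5*10/13 = 67/130
P(B|+) = (27/130)/(67/130) = 27/67
After test 2 (use post1 as new prior): P(+) = 9/10*27/67 + 1/10*40/67 = 283/670
P(B|+,+) = (243/670)/(283/670) = 243/283

243/283


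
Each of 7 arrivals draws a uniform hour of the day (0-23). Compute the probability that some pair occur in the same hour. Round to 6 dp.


P(all different) = prod((24-i)/24 for i=0..6) = 0.380328
P(at least one match) = 1 - 0.380328 = 0.619672

0.619672


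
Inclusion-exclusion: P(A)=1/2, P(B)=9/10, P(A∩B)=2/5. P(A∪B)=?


P(A∪B) = P(A) + P(B) - P(A∩B)
= 1/2 + 9/10 - 2/5 = 1

1


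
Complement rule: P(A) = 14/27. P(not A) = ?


P(A') = 1 - P(A) = 1 - 14/27 = 13/27

13/27


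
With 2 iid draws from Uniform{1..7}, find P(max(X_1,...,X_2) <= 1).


P(max <= 1) = P(all X_i <= 1) = (P(X_1 <= 1))^2
= (1/7)^2 = 1/49

1/49


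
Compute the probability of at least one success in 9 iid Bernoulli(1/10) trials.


P(at least one) = 1 - P(none)
P(none) = (1 - 1/10)^9 = (9/10)^9 = 387420489/1000000000
P(at least one) = 1 - 387420489/1000000000 = 612579511/1000000000

612579511/1000000000


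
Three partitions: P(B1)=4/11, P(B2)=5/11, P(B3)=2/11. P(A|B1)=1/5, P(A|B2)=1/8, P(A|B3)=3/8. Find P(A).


P(A) = P(A|B1)P(B1) + P(A|B2)P(B2) + P(A|B3)P(B3)
= 1/5*4/11 + 1/8*5/11 + 3/8*2/11
= 4/55 + 5/88 + 3/44 = 87/440

87/440


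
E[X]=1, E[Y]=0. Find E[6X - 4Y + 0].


E[6X - 4Y + 0] = 6*E[X] - 4*E[Y] + 0
= (6)*(1) + (-4)*(0) + (0)
= 6 + 0 + 0 = 6

6


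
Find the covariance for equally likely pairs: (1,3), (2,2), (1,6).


E[X]=4/3, E[Y]=11/3, E[XY]=13/3
Cov(X,Y) = E[XY] - E[X]E[Y] = 13/3 - 4/3*11/3 = -5/9

-5/9


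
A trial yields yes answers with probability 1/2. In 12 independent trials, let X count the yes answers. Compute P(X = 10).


P(X=10) = C(12,10) * p^10 * (1-p)^2
= 66 * 1/1024 * 1/4
= 33/2048

33/2048


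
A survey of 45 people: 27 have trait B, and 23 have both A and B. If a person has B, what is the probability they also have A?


P(A|B) = P(A∩B)/P(B) = (23/45)/(27/45) = 23/27

23/27


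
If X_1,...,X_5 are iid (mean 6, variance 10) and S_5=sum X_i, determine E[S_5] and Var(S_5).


E[S_n] = n*mu = 5*6 = 30
Var(S_n) = n*sigma^2 = 5*10 = 50

E[S_5]=30, Var(S_5)=50


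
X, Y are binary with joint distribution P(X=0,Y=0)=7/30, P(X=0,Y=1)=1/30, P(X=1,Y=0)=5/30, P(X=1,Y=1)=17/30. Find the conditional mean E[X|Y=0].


P(Y=0) = 12/30
E[X|Y=0] = (0*7 + 1*5)/12 = 5/12

5/12


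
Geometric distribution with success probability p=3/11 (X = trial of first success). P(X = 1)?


P(X=1) = (1-p)^0 * p = (8/11)^0 * 3/11
= 1 * 3/11 = 3/11

3/11


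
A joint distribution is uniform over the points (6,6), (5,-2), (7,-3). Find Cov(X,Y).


E[X]=6, E[Y]=1/3, E[XY]=5/3
Cov(X,Y) = E[XY] - E[X]E[Y] = 5/3 - 6*1/3 = -1/3

-1/3


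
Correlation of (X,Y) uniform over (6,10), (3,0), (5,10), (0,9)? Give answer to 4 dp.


Cov(X,Y) = 2.1250, Var(X) = 5.2500, Var(Y) = 17.6875
rho = Cov/(sqrt(VarX)*sqrt(VarY)) = 0.2205

0.2205


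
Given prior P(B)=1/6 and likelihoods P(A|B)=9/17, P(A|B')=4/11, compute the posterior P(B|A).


P(A) = P(A|B)P(B) + P(A|B')P(B') = 9/17*1/6 + 4/11*5/6 = 439/1122
P(B|A) = P(A|B)P(B)/P(A) = (3/34)/(439/1122) = 99/439

99/439


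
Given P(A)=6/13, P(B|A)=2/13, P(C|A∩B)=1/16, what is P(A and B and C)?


P(A∩B∩C) = P(A) * P(B|A) * P(C|A∩B)
= 6/13 * 2/13 * 1/16
= 12/169 * 1/16 = 3/676

3/676


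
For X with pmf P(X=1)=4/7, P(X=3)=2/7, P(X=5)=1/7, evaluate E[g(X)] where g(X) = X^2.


E[X^2] = sum(g(x)*P(x))
= 1*4/7 + 9*2/7 + 25*1/7
= 47/7

47/7


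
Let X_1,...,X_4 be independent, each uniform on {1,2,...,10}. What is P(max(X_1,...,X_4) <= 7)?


P(max <= 7) = P(all X_i <= 7) = (P(X_1 <= 7))^4
= (7/10)^4 = 2401/10000

2401/10000


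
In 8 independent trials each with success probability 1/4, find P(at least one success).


P(at least one) = 1 - P(none)
P(none) = (1 - 1/4)^8 = (3/4)^8 = 6561/65536
P(at least one) = 1 - 6561/65536 = 58975/65536

58975/65536


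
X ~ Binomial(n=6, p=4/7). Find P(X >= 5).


P(X>=5) = P(X=5) + P(X=6)
= 18432/117649 + 4096/117649
= 22528/117649

22528/117649


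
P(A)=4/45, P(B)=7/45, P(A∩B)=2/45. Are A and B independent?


P(A)*P(B) = 4/45*7/45 = 28/2025
P(A∩B) = 2/45 != 28/2025, so not independent

No, A and B are not independent


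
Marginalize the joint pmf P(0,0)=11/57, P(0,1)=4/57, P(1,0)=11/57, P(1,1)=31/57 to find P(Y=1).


P(Y=1) = P(0,1)+P(1,1) = 4/57 + 31/57 = 35/57

35/57


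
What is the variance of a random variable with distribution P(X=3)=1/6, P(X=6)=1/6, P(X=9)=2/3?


E[X] = 15/2, E[X^2] = 123/2
Var(X) = E[X^2] - (E[X])^2 = 123/2 - (15/2)^2 = 21/4

21/4


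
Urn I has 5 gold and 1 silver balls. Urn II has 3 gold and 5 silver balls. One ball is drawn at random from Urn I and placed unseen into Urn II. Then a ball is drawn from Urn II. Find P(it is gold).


P(transfer gold) = 5/6; P(transfer silver) = 1/6
If gold transferred: Urn II has 4 gold of 9, so P(gold|gold moved) = 4/9
If silver transferred: Urn II has 3 gold of 9, so P(gold|silver moved) = 1/3
By total probability: P(gold) = 5/6*4/9 + 1/6*1/3 = 23/54

23/54


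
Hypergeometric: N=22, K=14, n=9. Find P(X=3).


P(X=3) = C(14,3)*C(8,6) / C(22,9)
= 364*28 / 497420
= 10192/497420 = 364/17765

364/17765


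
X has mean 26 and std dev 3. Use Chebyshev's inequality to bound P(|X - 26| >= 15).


k = 15/3 = 5
Chebyshev: P(|X-mu| >= k*sigma) <= 1/k^2 = 1/5^2 = 1/25

1/25


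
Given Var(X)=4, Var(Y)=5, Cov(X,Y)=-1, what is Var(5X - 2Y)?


Var(5X - 2Y) = 5^2*Var(X) + (-2)^2*Var(Y) + 2*5*(-2)*Cov(X,Y)
= 25*4 + 4*5 - 20*(-1)
= 100 + 20 + 20 = 140

140


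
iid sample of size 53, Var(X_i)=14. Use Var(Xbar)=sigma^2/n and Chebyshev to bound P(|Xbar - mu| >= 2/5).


Var(Xbar) = Var(X)/n = 14/53
Chebyshev: P(|Xbar-mu| >= 2/5) <= Var(Xbar)/(2/5)^2 = (14/53)/(4/25) = 175/106
Bound exceeds 1, so trivial bound: 1

1


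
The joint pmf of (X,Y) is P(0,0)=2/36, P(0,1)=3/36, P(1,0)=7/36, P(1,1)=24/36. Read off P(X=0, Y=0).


Read from table: P(X=0, Y=0) = 2/36 = 1/18

1/18


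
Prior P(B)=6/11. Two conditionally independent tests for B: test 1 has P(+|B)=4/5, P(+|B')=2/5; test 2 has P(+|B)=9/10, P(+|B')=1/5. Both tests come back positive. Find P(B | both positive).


After test 1: P(+) = 4/5*6/11 + 2/5*5/11 = 34/55
P(B|+) = (24/55)/(34/55) = 12/17
After test 2 (use post1 as new prior): P(+) = 9/10*12/17 + 1/5*5/17 = 59/85
P(B|+,+) = (54/85)/(59/85) = 54/59

54/59


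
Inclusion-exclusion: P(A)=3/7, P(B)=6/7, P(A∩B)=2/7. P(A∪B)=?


P(A∪B) = P(A) + P(B) - P(A∩B)
= 3/7 + 6/7 - 2/7 = 1

1


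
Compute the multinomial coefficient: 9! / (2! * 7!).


9! = 362880
Denominator: 2!=2 * 7!=5040
Coefficient = 362880 / 10080 = 36

36


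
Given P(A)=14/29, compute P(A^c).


P(A') = 1 - P(A) = 1 - 14/29 = 15/29

15/29


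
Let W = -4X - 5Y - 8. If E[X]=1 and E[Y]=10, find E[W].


E[-4X - 5Y - 8] = -4*E[X] - 5*E[Y] - 8
= (-4)*(1) + (-5)*(10) + (-8)
= -4 - 50 - 8 = -62

-62


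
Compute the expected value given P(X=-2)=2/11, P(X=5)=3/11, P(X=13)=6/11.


E[X] = sum(x * P(x))
= -2*2/11 + 5*3/11 + 13*6/11
= 89/11

89/11


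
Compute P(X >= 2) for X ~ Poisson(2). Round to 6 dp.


P(X>=2) = 1 - P(X<=1) = 1 - (e^(-2)*2^0/0! + e^(-2)*2^1/1!)
≈ 1 - (0.1353352832 + 0.2706705665)
= 1 - 0.4060058497 = 0.5939941503
≈ 0.593994

0.593994


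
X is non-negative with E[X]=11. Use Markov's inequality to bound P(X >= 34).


Markov: P(X >= a) <= E[X]/a
P(X >= 34) <= 11/34

11/34


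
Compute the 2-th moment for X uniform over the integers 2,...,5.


E[X^2] = (1/4) * sum(x^2 for x=2..5)
= 54/4 = 27/2

27/2


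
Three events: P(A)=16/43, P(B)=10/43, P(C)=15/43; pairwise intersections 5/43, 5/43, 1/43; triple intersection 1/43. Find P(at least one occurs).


P(A∪B∪C) = P(A)+P(B)+P(C) - P(AB)-P(AC)-P(BC) + P(ABC)
= 16/43+10/43+15/43 - 5/43-5/43-1/43 + 1/43
= 31/43

31/43


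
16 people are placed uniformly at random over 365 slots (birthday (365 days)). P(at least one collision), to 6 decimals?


P(all different) = prod((365-i)/365 for i=0..15) = 0.716396
P(at least one match) = 1 - 0.716396 = 0.283604

0.283604


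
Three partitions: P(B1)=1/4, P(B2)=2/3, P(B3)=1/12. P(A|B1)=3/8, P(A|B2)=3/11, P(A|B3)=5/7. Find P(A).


P(A) = P(A|B1)P(B1) + P(A|B2)P(B2) + P(A|B3)P(B3)
= 3/8*1/4 + 3/11*2/3 + 5/7*1/12
= 3/32 + 2/11 + 5/84 = 2477/7392

2477/7392


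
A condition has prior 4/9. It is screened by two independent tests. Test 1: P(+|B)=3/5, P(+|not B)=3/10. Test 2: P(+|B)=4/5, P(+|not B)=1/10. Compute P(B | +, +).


After test 1: P(+) = 3/5*4/9 + 3/10*5/9 = 13/30
P(B|+) = (4/15)/(13/30) = 8/13
After test 2 (use post1 as new prior): P(+) = 4/5*8/13 + 1/10*5/13 = 69/130
P(B|+,+) = (32/65)/(69/130) = 64/69

64/69


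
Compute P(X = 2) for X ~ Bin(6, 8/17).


P(X=2) = C(6,2) * p^2 * (1-p)^4
= 15 * 64/289 * 6561/83521
= 6298560/24137569

6298560/24137569


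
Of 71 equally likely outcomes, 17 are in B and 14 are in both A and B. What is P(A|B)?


P(A|B) = P(A∩B)/P(B) = (14/71)/(17/71) = 14/17

14/17


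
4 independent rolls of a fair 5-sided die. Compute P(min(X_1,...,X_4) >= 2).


P(min >= 2) = P(all X_i >= 2) = (P(X_1 >= 2))^4
= (4/5)^4 = 256/625

256/625


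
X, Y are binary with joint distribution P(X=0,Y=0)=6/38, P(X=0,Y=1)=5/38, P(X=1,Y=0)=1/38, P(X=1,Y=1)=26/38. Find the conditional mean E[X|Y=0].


P(Y=0) = 7/38
E[X|Y=0] = (0*6 + 1*1)/7 = 1/7

1/7


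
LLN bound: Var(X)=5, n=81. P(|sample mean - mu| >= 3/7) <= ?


Var(Xbar) = Var(X)/n = 5/81
Chebyshev: P(|Xbar-mu| >= 3/7) <= Var(Xbar)/(3/7)^2 = (5/81)/(9/49) = 245/729

245/729


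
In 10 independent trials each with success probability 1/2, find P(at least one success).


P(at least one) = 1 - P(none)
P(none) = (1 - 1/2)^10 = (1/2)^10 = 1/1024
P(at least one) = 1 - 1/1024 = 1023/1024

1023/1024


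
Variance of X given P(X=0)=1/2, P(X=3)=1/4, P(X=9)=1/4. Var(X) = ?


E[X] = 3, E[X^2] = 45/2
Var(X) = E[X^2] - (E[X])^2 = 45/2 - (3)^2 = 27/2

27/2


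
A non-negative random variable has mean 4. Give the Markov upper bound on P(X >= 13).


Markov: P(X >= a) <= E[X]/a
P(X >= 13) <= 4/13

4/13


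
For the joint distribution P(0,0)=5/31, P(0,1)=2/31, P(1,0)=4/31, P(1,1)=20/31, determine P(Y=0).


P(Y=0) = P(0,0)+P(1,0) = 5/31 + 4/31 = 9/31

9/31


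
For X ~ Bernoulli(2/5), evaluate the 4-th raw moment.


For Bernoulli: X in {0,1}
E[X^4] = 0^4*(1-2/5) + 1^4*2/5 = 2/5

2/5


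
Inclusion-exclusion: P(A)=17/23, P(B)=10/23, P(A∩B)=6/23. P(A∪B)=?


P(A∪B) = P(A) + P(B) - P(A∩B)
= 17/23 + 10/23 - 6/23 = 21/23

21/23


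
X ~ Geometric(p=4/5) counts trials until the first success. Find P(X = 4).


P(X=4) = (1-p)^3 * p = (1/5)^3 * 4/5
= 1/125 * 4/5 = 4/625

4/625


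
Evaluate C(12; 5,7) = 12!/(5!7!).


12! = 479001600
Denominator: 5!=120 * 7!=5040
Coefficient = 479001600 / 604800 = 792

792


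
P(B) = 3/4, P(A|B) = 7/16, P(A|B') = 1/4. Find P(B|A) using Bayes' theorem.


P(A) = P(A|B)P(B) + P(A|B')P(B') = 7/16*3/4 + 1/4*1/4 = 25/64
P(B|A) = P(A|B)P(B)/P(A) = (21/64)/(25/64) = 21/25

21/25


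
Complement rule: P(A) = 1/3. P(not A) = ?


P(A') = 1 - P(A) = 1 - 1/3 = 2/3

2/3


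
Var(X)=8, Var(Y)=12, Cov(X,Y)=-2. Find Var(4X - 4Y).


Var(4X - 4Y) = 4^2*Var(X) + (-4)^2*Var(Y) + 2*4*(-4)*Cov(X,Y)
= 16*8 + 16*12 - 32*(-2)
= 128 + 192 + 64 = 384

384


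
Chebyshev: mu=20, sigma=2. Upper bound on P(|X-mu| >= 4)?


k = 4/2 = 2
Chebyshev: P(|X-mu| >= k*sigma) <= 1/k^2 = 1/2^2 = 1/4

1/4


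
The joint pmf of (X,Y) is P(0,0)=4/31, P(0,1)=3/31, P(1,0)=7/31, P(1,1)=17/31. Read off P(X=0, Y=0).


Read from table: P(X=0, Y=0) = 4/31

4/31


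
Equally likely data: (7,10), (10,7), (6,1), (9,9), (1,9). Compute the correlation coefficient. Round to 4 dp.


Cov(X,Y) = -0.3200, Var(X) = 9.8400, Var(Y) = 10.5600
rho = Cov/(sqrt(VarX)*sqrt(VarY)) = -0.0314

-0.0314


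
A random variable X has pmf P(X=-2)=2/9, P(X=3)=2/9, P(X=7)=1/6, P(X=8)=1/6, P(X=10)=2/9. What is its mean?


E[X] = sum(x * P(x))
= -2*2/9 + 3*2/9 + 7*1/6 + 8*1/6 + 10*2/9
= 89/18

89/18


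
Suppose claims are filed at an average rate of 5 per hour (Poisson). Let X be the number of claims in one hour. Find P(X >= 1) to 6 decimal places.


P(X>=1) = 1 - P(X<=0) = 1 - (e^(-5)*5^0/0!)
≈ 1 - 0.0067379470 = 0.9932620530
≈ 0.993262

0.993262


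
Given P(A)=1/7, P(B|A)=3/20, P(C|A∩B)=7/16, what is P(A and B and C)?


P(A∩B∩C) = P(A) * P(B|A) * P(C|A∩B)
= 1/7 * 3/20 * 7/16
= 3/140 * 7/16 = 3/320

3/320


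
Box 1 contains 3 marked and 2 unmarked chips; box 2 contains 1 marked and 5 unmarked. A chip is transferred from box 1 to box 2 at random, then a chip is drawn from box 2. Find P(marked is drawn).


P(transfer marked) = 3/5; P(transfer unmarked) = 2/5
If marked transferred: Urn II has 2 marked of 7, so P(marked|marked moved) = 2/7
If unmarked transferred: Urn II has 1 marked of 7, so P(marked|unmarked moved) = 1/7
By total probability: P(marked) = 3/5*2/7 + 2/5*1/7 = 8/35

8/35


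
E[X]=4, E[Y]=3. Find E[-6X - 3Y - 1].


E[-6X - 3Y - 1] = -6*E[X] - 3*E[Y] - 1
= (-6)*(4) + (-3)*(3) + (-1)
= -24 - 9 - 1 = -34

-34


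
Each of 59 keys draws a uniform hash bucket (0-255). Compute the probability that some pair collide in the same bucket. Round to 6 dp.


P(all different) = prod((256-i)/256 for i=0..58) = 0.000703
P(at least one match) = 1 - 0.000703 = 0.999297

0.999297


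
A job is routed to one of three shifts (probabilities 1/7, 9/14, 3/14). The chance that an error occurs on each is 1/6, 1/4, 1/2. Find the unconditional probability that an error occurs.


P(A) = P(A|B1)P(B1) + P(A|B2)P(B2) + P(A|B3)P(B3)
= 1/6*1/7 + 1/4*9/14 + 1/2*3/14
= 1/42 + 9/56 + 3/28 = 7/24

7/24


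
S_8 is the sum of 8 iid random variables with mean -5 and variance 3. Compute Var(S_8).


By independence, Var(S_n) = n*Var(X_1) = 8*3 = 24

24


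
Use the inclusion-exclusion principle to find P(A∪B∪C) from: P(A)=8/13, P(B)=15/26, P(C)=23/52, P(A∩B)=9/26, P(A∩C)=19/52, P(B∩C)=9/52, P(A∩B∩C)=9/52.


P(A∪B∪C) = P(A)+P(B)+P(C) - P(AB)-P(AC)-P(BC) + P(ABC)
= 8/13+15/26+23/52 - 9/26-19/52-9/52 + 9/52
= 12/13

12/13


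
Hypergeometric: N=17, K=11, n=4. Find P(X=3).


P(X=3) = C(11,3)*C(6,1) / C(17,4)
= 165*6 / 2380
= 990/2380 = 99/238

99/238


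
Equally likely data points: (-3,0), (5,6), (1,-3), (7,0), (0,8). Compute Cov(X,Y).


E[X]=2, E[Y]=11/5, E[XY]=27/5
Cov(X,Y) = E[XY] - E[X]E[Y] = 27/5 - 2*11/5 = 1

1


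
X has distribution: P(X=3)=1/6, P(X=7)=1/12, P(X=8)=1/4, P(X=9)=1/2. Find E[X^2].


E[X^2] = sum(g(x)*P(x))
= 9*1/6 + 49*1/12 + 64*1/4 + 81*1/2
= 745/12

745/12


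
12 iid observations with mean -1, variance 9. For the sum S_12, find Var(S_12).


By independence, Var(S_n) = n*Var(X_1) = 12*9 = 108

108


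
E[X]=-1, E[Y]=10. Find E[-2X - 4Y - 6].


E[-2X - 4Y - 6] = -2*E[X] - 4*E[Y] - 6
= (-2)*(-1) + (-4)*(10) + (-6)
= 2 - 40 - 6 = -44

-44


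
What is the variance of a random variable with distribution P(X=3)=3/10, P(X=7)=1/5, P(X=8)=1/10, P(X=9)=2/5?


E[X] = 67/10, E[X^2] = 513/10
Var(X) = E[X^2] - (E[X])^2 = 513/10 - (67/10)^2 = 641/100

641/100


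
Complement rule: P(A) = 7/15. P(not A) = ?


P(A') = 1 - P(A) = 1 - 7/15 = 8/15

8/15


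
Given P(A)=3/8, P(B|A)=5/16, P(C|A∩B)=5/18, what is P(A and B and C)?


P(A∩B∩C) = P(A) * P(B|A) * P(C|A∩B)
= 3/8 * 5/16 * 5/18
= 15/128 * 5/18 = 25/768

25/768


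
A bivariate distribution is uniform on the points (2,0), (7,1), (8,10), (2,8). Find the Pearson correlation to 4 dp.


Cov(X,Y) = 3.1875, Var(X) = 7.6875, Var(Y) = 18.6875
rho = Cov/(sqrt(VarX)*sqrt(VarY)) = 0.2659

0.2659
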